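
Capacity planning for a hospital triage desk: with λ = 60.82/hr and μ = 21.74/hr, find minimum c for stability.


Stability requires cμ > λ ⇔ c > λ/μ.
λ/μ = 60.82/21.74 = 2.7976
Minimum integer c = ⌊2.7976⌋ + 1 = 3
Check: 3·21.74 = 65.22 > 60.82, while 2·21.74 = 43.48 ≤ 60.82

Final: 3 servers


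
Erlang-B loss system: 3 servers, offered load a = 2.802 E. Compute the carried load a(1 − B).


B(3,2.802) = 0.321790 (Erlang-B)
Carried load = a(1 − B) = 2.802·(1 − 0.321790) = 2.802·0.678210 = 1.9003 E

Final: 1.9003 Erlangs


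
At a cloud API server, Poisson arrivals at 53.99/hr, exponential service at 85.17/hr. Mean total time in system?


W = 1/(μ−λ) = 1/(85.17 − 53.99) = 1/31.18 = 0.03207 hr

Final: 0.03207 hr


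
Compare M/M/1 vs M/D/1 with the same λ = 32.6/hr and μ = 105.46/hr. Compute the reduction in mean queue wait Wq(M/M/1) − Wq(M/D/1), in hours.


ρ = 32.6/105.46 = 0.3091
Wq(M/M/1) = ρ/(μ−λ) = 0.3091/72.86 = 0.004243 hr
Wq(M/D/1) = ρ/(2(μ−λ)) = 0.002121 hr
Savings = 0.004243 − 0.002121 = 0.002121 hr

Final: 0.002121 hr


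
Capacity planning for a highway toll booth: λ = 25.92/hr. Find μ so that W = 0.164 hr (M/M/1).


W = 1/(μ−λ) ⇒ μ − λ = 1/W = 1/0.164 = 6.0976
μ = λ + 1/W = 25.92 + 6.0976 = 32.0176 per hr

Final: 32.0176 /hr


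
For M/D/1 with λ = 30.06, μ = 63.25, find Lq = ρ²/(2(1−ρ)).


ρ = 30.06/63.25 = 0.4753
M/D/1: Lq = ρ²/(2(1−ρ)) = 0.2259/(2·0.5247) = 0.21522

Final: 0.21522


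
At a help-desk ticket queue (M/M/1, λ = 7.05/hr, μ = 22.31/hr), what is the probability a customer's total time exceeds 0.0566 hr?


W ~ Exponential(μ−λ) for M/M/1.
μ − λ = 22.31 − 7.05 = 15.2600
P(W > t) = e^{−(μ−λ)t} = e^{−0.8637} = 0.421593

Final: 0.421593


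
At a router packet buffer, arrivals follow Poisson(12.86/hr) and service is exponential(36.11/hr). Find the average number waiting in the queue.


ρ = 12.86/36.11 = 0.3561
Lq = ρ²/(1−ρ) = 0.1268/0.6439 = 0.1970

Final: 0.1970


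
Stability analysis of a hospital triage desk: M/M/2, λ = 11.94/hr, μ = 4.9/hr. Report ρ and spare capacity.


Total capacity cμ = 2·4.9 = 9.80/hr
ρ = λ/(cμ) = 11.94/9.80 = 1.2184
Stable ⇔ ρ < 1: NO
Spare capacity = cμ − λ = 9.80 − 11.94 = -2.14/hr

Final: ρ = 1.2184; unstable; margin = -2.14/hr


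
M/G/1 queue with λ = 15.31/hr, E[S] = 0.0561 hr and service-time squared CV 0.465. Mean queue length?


ρ = λ·E[S] = 15.31·0.0561 = 0.8589
Lq = ρ²(1+C_s²)/(2(1−ρ)) = 0.7377·(1+0.465)/(2·0.1411)
= 0.7377·1.4650/0.2822 = 3.82938

Final: 3.82938


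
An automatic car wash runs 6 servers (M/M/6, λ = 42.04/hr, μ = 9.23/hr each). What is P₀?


a = λ/μ = 42.04/9.23 = 4.5547; ρ = a/c = 0.7591
Σ_{k=0}^{5} a^k/k! (terms k=0..5) = 1.00000 + 4.55471 + 10.37270 + 15.74823 + 17.93217 + 16.33517 = 65.94299
Tail: a^6/(6!(1−ρ)) = 8928.24374/(720·0.2409) = 51.47907
P₀ = 1/(65.94299 + 51.47907) = 1/117.42206 = 0.008516

Final: 0.008516


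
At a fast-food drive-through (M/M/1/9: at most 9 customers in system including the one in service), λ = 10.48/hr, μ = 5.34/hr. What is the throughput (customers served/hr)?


ρ = 1.9625; P_K = (1−ρ)ρ^9/(1−ρ^10) = 0.491037
λ_eff = λ(1 − P_K) = 10.48·(1 − 0.491037) = 10.48·0.508963 = 5.3339 /hr

Final: 5.3339 /hr


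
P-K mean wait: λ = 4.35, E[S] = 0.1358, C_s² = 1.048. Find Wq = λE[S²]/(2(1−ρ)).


ρ = λ·E[S] = 4.35·0.1358 = 0.5907
E[S²] = E[S]²(1+C_s²) = 0.1358²·(1+1.048) = 0.037768
Wq = λ·E[S²]/(2(1−ρ)) = 4.35·0.037768/(2·0.4093) = 0.20071 hr

Final: 0.20071 hr


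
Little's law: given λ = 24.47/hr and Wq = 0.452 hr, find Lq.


Lq = λWq = 24.47·0.452 = 11.0604

Final: 11.0604


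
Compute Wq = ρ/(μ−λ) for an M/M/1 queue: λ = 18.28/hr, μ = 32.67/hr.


ρ = 18.28/32.67 = 0.5595
Wq = ρ/(μ−λ) = 0.5595/(32.67 − 18.28) = 0.5595/14.39 = 0.03888 hr

Final: 0.03888 hr


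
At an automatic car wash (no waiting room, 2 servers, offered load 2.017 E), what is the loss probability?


B(c,a) = (a^c/c!) / Σ_{k=0}^{c} a^k/k!
a^2/2! = 2.034145
Σ terms (k=0..2): 1.00000 + 2.01700 + 2.03414 = 5.051144
B = 2.034145/5.051144 = 0.402710

Final: 0.402710


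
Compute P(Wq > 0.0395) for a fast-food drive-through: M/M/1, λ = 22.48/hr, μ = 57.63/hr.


ρ = 22.48/57.63 = 0.3901
P(Wq > t) = ρ·e^{−(μ−λ)t} = 0.3901·e^{−1.3884}
= 0.3901·0.249468 = 0.097311

Final: 0.097311


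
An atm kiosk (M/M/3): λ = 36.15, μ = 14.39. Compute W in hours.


a = 2.5122; ρ = 0.8374; P₀ = 0.043636
Lq = P₀·a^c·ρ/(c!(1−ρ)²) = 3.65132
Wq = Lq/λ = 3.65132/36.15 = 0.10100 hr
W = Wq + 1/μ = 0.10100 + 0.06949 = 0.17050 hr

Final: 0.17050 hr


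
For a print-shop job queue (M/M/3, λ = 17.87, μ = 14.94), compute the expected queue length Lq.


a = λ/μ = 1.1961; ρ = a/3 = 0.3987
P₀ = 0.295351
Lq = P₀·a^c·ρ / (c!·(1−ρ)²) = 0.295351·1.71128·0.3987/(6·0.36155)
= 0.09289

Final: 0.09289


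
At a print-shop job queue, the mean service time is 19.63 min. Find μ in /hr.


μ = 1/(service time) in consistent units.
1 hour = 60 min, so μ = 60/19.63 = 3.0565 per hour

Final: 3.0565 /hr


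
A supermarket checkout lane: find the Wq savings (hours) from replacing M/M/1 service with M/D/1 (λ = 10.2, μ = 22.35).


ρ = 10.2/22.35 = 0.4564
Wq(M/M/1) = ρ/(μ−λ) = 0.4564/12.15 = 0.03756 hr
Wq(M/D/1) = ρ/(2(μ−λ)) = 0.01878 hr
Savings = 0.03756 − 0.01878 = 0.01878 hr

Final: 0.01878 hr


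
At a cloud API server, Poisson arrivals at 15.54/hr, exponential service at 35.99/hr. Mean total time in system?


W = 1/(μ−λ) = 1/(35.99 − 15.54) = 1/20.45 = 0.04890 hr

Final: 0.04890 hr


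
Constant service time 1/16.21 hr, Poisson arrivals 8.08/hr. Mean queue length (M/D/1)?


ρ = 8.08/16.21 = 0.4985
M/D/1: Lq = ρ²/(2(1−ρ)) = 0.2485/(2·0.5015) = 0.24770

Final: 0.24770


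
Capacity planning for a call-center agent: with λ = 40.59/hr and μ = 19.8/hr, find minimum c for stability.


Stability requires cμ > λ ⇔ c > λ/μ.
λ/μ = 40.59/19.8 = 2.0500
Minimum integer c = ⌊2.0500⌋ + 1 = 3
Check: 3·19.8 = 59.40 > 40.59, while 2·19.8 = 39.60 ≤ 40.59

Final: 3 servers


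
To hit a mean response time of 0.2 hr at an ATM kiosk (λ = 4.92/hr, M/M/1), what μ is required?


W = 1/(μ−λ) ⇒ μ − λ = 1/W = 1/0.2 = 5.0000
μ = λ + 1/W = 4.92 + 5.0000 = 9.9200 per hr

Final: 9.9200 /hr


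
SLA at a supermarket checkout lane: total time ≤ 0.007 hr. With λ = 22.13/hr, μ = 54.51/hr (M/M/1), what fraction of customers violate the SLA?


W ~ Exponential(μ−λ) for M/M/1.
μ − λ = 54.51 − 22.13 = 32.3800
P(W > t) = e^{−(μ−λ)t} = e^{−0.2267} = 0.797192

Final: 0.797192


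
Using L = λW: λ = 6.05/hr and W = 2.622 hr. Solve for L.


L = λW = 6.05·2.622 = 15.8631

Final: 15.8631


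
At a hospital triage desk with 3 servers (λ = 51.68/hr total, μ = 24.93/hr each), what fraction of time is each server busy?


ρ = λ/(cμ) = 51.68/(3·24.93) = 51.68/74.79 = 0.6910

Final: 0.6910


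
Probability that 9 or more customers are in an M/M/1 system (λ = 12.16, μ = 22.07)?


ρ = 12.16/22.07 = 0.5510
P(N ≥ n) = ρ^n = 0.5510^9 = 0.004679

Final: 0.004679


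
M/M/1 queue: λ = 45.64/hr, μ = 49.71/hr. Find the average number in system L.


ρ = λ/μ = 45.64/49.71 = 0.9181
L = ρ/(1−ρ) = 0.9181/(1 − 0.9181) = 0.9181/0.08187 = 11.2138

Final: 11.2138


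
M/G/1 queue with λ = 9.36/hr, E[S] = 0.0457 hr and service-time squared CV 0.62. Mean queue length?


ρ = λ·E[S] = 9.36·0.0457 = 0.4278
Lq = ρ²(1+C_s²)/(2(1−ρ)) = 0.1830·(1+0.62)/(2·0.5722)
= 0.1830·1.6200/1.1445 = 0.25899

Final: 0.25899


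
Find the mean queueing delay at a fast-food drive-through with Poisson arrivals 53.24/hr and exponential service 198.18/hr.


ρ = 53.24/198.18 = 0.2686
Wq = ρ/(μ−λ) = 0.2686/(198.18 − 53.24) = 0.2686/144.94 = 0.001853 hr

Final: 0.001853 hr


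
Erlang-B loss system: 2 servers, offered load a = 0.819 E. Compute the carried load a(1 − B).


B(2,0.819) = 0.155674 (Erlang-B)
Carried load = a(1 − B) = 0.819·(1 − 0.155674) = 0.819·0.844326 = 0.6915 E

Final: 0.6915 Erlangs


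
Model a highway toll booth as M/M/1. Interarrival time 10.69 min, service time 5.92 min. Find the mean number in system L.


λ = 60/10.69 = 5.6127 /hr
μ = 60/5.92 = 10.1351 /hr
ρ = λ/μ = 5.6127/10.1351 = 0.5538
L = ρ/(1−ρ) = 0.5538/0.4462 = 1.2411

Final: 1.2411


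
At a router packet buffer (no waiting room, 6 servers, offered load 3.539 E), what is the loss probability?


B(c,a) = (a^c/c!) / Σ_{k=0}^{c} a^k/k!
a^6/6! = 2.728669
Σ terms (k=0..6): 1.00000 + 3.53900 + 6.26226 + 7.38738 + 6.53598 + 4.62617 + 2.72867 = 32.079464
B = 2.728669/32.079464 = 0.085060

Final: 0.085060


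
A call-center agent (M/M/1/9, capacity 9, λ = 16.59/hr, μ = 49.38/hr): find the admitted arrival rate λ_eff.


ρ = 0.3360; P_K = (1−ρ)ρ^9/(1−ρ^10) = 0.00003621
λ_eff = λ(1 − P_K) = 16.59·(1 − 0.00003621) = 16.59·0.999964 = 16.5894 /hr

Final: 16.5894 /hr


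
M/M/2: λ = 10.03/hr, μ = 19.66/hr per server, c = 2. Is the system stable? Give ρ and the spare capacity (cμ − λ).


Total capacity cμ = 2·19.66 = 39.32/hr
ρ = λ/(cμ) = 10.03/39.32 = 0.2551
Stable ⇔ ρ < 1: YES
Spare capacity = cμ − λ = 39.32 − 10.03 = 29.29/hr

Final: ρ = 0.2551; stable; margin = 29.29/hr


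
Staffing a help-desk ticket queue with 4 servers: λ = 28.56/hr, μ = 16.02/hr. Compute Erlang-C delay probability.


a = λ/μ = 1.7828; ρ = a/4 = 0.4457
P₀ = 0.164593 (from M/M/c formula)
C(c,a) = [a^c/(c!(1−ρ))]·P₀ = [10.10143/(24·0.5543)]·0.164593
= 0.75931·0.164593 = 0.124978

Final: 0.124978


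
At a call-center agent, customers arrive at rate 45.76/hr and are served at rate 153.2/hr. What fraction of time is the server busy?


ρ = λ/μ = 45.76/153.2 = 0.2987

Final: 0.2987


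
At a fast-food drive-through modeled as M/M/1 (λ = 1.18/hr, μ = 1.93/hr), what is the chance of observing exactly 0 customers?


ρ = 1.18/1.93 = 0.6114
P_n = (1−ρ)·ρ^n = (1 − 0.6114)·0.6114^0 = 0.3886·1.000000 = 0.388601

Final: 0.388601


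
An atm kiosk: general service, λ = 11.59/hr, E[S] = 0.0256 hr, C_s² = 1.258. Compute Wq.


ρ = λ·E[S] = 11.59·0.0256 = 0.2967
E[S²] = E[S]²(1+C_s²) = 0.0256²·(1+1.258) = 0.001480
Wq = λ·E[S²]/(2(1−ρ)) = 11.59·0.001480/(2·0.7033) = 0.01219 hr

Final: 0.01219 hr


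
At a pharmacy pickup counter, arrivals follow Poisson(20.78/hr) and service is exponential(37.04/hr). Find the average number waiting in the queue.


ρ = 20.78/37.04 = 0.5610
Lq = ρ²/(1−ρ) = 0.3147/0.4390 = 0.7170

Final: 0.7170


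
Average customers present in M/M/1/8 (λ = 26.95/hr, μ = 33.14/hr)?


ρ = 26.95/33.14 = 0.8132
L = ρ[1 − (K+1)ρ^K + Kρ^(K+1)] / [(1−ρ)(1−ρ^(K+1))]
Numerator: 0.8132·(1 − 9·0.191271 + 8·0.155545) = 0.425246
Denominator: (0.1868)·(0.844455) = 0.157730
L = 0.425246/0.157730 = 2.6960

Final: 2.6960


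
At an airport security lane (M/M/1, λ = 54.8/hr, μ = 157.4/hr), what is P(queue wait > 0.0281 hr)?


ρ = 54.8/157.4 = 0.3482
P(Wq > t) = ρ·e^{−(μ−λ)t} = 0.3482·e^{−2.8831}
= 0.3482·0.055963 = 0.019484

Final: 0.019484


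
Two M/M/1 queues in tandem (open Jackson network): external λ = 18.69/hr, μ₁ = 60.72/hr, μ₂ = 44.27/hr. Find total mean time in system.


Each node sees arrival rate λ = 18.69/hr (tandem ⇒ throughput preserved).
W₁ = 1/(μ₁−λ) = 1/(60.72−18.69) = 0.02379 hr
W₂ = 1/(μ₂−λ) = 1/(44.27−18.69) = 0.03909 hr
W_total = W₁ + W₂ = 0.02379 + 0.03909 = 0.06289 hr

Final: 0.06289 hr


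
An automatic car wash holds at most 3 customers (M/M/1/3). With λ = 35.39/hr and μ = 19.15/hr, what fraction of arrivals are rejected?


ρ = λ/μ = 35.39/19.15 = 1.8480
P_K = (1−ρ)ρ^K/(1−ρ^(K+1)) = (-0.8480·6.311540)/(1 − 11.663990)
= -5.352450/-10.663990 = 0.501918

Final: 0.501918


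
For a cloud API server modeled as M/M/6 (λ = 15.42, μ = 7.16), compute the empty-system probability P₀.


a = λ/μ = 15.42/7.16 = 2.1536; ρ = a/c = 0.3589
Σ_{k=0}^{5} a^k/k! (terms k=0..5) = 1.00000 + 2.15363 + 2.31906 + 1.66480 + 0.89634 + 0.38608 = 8.41992
Tail: a^6/(6!(1−ρ)) = 99.77646/(720·0.6411) = 0.21617
P₀ = 1/(8.41992 + 0.21617) = 1/8.63609 = 0.115793

Final: 0.115793


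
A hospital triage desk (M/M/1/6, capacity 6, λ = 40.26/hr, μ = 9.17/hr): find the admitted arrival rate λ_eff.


ρ = 4.3904; P_K = (1−ρ)ρ^6/(1−ρ^7) = 0.772255
λ_eff = λ(1 − P_K) = 40.26·(1 − 0.772255) = 40.26·0.227745 = 9.1690 /hr

Final: 9.1690 /hr


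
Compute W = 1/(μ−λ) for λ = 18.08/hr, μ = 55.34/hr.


W = 1/(μ−λ) = 1/(55.34 − 18.08) = 1/37.26 = 0.02684 hr

Final: 0.02684 hr


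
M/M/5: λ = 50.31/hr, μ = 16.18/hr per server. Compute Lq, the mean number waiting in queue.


a = λ/μ = 3.1094; ρ = a/5 = 0.6219
P₀ = 0.041229
Lq = P₀·a^c·ρ / (c!·(1−ρ)²) = 0.041229·290.65580·0.6219/(120·0.14298)
= 0.43436

Final: 0.43436


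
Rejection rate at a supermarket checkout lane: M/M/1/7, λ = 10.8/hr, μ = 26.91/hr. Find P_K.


ρ = λ/μ = 10.8/26.91 = 0.4013
P_K = (1−ρ)ρ^K/(1−ρ^(K+1)) = (0.5987·0.001677)/(1 − 0.0006731)
= 0.001004/0.999327 = 0.001005

Final: 0.001005


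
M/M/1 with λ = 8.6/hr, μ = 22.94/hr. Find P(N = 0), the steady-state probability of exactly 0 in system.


ρ = 8.6/22.94 = 0.3749
P_n = (1−ρ)·ρ^n = (1 − 0.3749)·0.3749^0 = 0.6251·1.000000 = 0.625109

Final: 0.625109


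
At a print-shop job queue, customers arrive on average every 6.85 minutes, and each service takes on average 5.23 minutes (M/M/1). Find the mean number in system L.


λ = 60/6.85 = 8.7591 /hr
μ = 60/5.23 = 11.4723 /hr
ρ = λ/μ = 8.7591/11.4723 = 0.7635
L = ρ/(1−ρ) = 0.7635/0.2365 = 3.2284

Final: 3.2284


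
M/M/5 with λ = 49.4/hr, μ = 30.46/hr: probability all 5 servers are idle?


a = λ/μ = 49.4/30.46 = 1.6218; ρ = a/c = 0.3244
Σ_{k=0}^{4} a^k/k! (terms k=0..4) = 1.00000 + 1.62180 + 1.31512 + 0.71095 + 0.28826 = 4.93612
Tail: a^5/(5!(1−ρ)) = 11.21980/(120·0.6756) = 0.13838
P₀ = 1/(4.93612 + 0.13838) = 1/5.07451 = 0.197063

Final: 0.197063


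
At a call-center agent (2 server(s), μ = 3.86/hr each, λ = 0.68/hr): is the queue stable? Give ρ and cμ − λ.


Total capacity cμ = 2·3.86 = 7.72/hr
ρ = λ/(cμ) = 0.68/7.72 = 0.08808
Stable ⇔ ρ < 1: YES
Spare capacity = cμ − λ = 7.72 − 0.68 = 7.04/hr

Final: ρ = 0.08808; stable; margin = 7.04/hr


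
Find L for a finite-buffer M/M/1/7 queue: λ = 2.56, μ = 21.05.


ρ = 2.56/21.05 = 0.1216
L = ρ[1 − (K+1)ρ^K + Kρ^(K+1)] / [(1−ρ)(1−ρ^(K+1))]
Numerator: 0.1216·(1 − 8·0.0000003935 + 7·0.00000004785) = 0.121615
Denominator: (0.8784)·(1.000000) = 0.878385
L = 0.121615/0.878385 = 0.1385

Final: 0.1385


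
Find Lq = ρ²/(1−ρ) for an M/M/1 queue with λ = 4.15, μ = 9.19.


ρ = 4.15/9.19 = 0.4516
Lq = ρ²/(1−ρ) = 0.2039/0.5484 = 0.3718

Final: 0.3718


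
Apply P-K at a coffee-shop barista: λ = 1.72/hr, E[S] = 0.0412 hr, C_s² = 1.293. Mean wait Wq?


ρ = λ·E[S] = 1.72·0.0412 = 0.07086
E[S²] = E[S]²(1+C_s²) = 0.0412²·(1+1.293) = 0.003892
Wq = λ·E[S²]/(2(1−ρ)) = 1.72·0.003892/(2·0.9291) = 0.003603 hr

Final: 0.003603 hr


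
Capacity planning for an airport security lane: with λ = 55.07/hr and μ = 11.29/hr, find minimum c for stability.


Stability requires cμ > λ ⇔ c > λ/μ.
λ/μ = 55.07/11.29 = 4.8778
Minimum integer c = ⌊4.8778⌋ + 1 = 5
Check: 5·11.29 = 56.45 > 55.07, while 4·11.29 = 45.16 ≤ 55.07

Final: 5 servers


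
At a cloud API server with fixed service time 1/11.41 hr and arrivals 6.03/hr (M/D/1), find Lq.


ρ = 6.03/11.41 = 0.5285
M/D/1: Lq = ρ²/(2(1−ρ)) = 0.2793/(2·0.4715) = 0.29617

Final: 0.29617


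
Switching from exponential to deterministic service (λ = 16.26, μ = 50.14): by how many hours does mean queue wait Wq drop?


ρ = 16.26/50.14 = 0.3243
Wq(M/M/1) = ρ/(μ−λ) = 0.3243/33.88 = 0.009572 hr
Wq(M/D/1) = ρ/(2(μ−λ)) = 0.004786 hr
Savings = 0.009572 − 0.004786 = 0.004786 hr

Final: 0.004786 hr


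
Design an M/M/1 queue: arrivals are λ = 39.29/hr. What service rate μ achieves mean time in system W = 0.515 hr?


W = 1/(μ−λ) ⇒ μ − λ = 1/W = 1/0.515 = 1.9417
μ = λ + 1/W = 39.29 + 1.9417 = 41.2317 per hr

Final: 41.2317 /hr


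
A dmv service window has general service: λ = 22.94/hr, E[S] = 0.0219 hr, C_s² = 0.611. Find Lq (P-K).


ρ = λ·E[S] = 22.94·0.0219 = 0.5024
Lq = ρ²(1+C_s²)/(2(1−ρ)) = 0.2524·(1+0.611)/(2·0.4976)
= 0.2524·1.6110/0.9952 = 0.40855

Final: 0.40855


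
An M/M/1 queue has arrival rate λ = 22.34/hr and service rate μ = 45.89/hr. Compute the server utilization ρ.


ρ = λ/μ = 22.34/45.89 = 0.4868

Final: 0.4868


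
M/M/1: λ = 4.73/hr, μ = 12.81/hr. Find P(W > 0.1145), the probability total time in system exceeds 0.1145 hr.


W ~ Exponential(μ−λ) for M/M/1.
μ − λ = 12.81 − 4.73 = 8.0800
P(W > t) = e^{−(μ−λ)t} = e^{−0.9252} = 0.396468

Final: 0.396468


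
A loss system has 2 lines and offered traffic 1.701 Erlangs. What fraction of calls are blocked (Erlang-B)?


B(c,a) = (a^c/c!) / Σ_{k=0}^{c} a^k/k!
a^2/2! = 1.446701
Σ terms (k=0..2): 1.00000 + 1.70100 + 1.44670 = 4.147701
B = 1.446701/4.147701 = 0.348796

Final: 0.348796


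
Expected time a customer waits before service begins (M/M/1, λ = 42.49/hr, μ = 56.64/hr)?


ρ = 42.49/56.64 = 0.7502
Wq = ρ/(μ−λ) = 0.7502/(56.64 − 42.49) = 0.7502/14.15 = 0.05302 hr

Final: 0.05302 hr


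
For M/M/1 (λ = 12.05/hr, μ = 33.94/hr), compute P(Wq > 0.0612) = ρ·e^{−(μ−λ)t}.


ρ = 12.05/33.94 = 0.3550
P(Wq > t) = ρ·e^{−(μ−λ)t} = 0.3550·e^{−1.3397}
= 0.3550·0.261933 = 0.092996

Final: 0.092996


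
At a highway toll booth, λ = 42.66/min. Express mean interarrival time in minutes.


Mean interarrival time = 1/λ = 1/42.66 minute = 0.02344 minute
In minutes: 0.02344 × 1 = 0.02344 min

Final: 0.02344 min


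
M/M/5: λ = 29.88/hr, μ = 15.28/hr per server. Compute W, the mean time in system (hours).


a = 1.9555; ρ = 0.3911; P₀ = 0.140560
Lq = P₀·a^c·ρ/(c!(1−ρ)²) = 0.03533
Wq = Lq/λ = 0.03533/29.88 = 0.001182 hr
W = Wq + 1/μ = 0.001182 + 0.06545 = 0.06663 hr

Final: 0.06663 hr


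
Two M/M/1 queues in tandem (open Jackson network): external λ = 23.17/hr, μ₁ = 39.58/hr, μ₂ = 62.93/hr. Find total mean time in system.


Each node sees arrival rate λ = 23.17/hr (tandem ⇒ throughput preserved).
W₁ = 1/(μ₁−λ) = 1/(39.58−23.17) = 0.06094 hr
W₂ = 1/(μ₂−λ) = 1/(62.93−23.17) = 0.02515 hr
W_total = W₁ + W₂ = 0.06094 + 0.02515 = 0.08609 hr

Final: 0.08609 hr


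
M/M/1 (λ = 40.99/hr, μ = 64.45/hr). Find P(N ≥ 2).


ρ = 40.99/64.45 = 0.6360
P(N ≥ n) = ρ^n = 0.6360^2 = 0.404492

Final: 0.404492


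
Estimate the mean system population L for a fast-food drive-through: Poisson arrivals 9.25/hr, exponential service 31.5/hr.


ρ = λ/μ = 9.25/31.5 = 0.2937
L = ρ/(1−ρ) = 0.2937/(1 − 0.2937) = 0.2937/0.7063 = 0.4157

Final: 0.4157


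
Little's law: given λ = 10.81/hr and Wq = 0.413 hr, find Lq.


Lq = λWq = 10.81·0.413 = 4.4645

Final: 4.4645


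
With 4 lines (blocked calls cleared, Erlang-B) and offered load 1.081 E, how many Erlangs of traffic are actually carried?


B(4,1.081) = 0.019401 (Erlang-B)
Carried load = a(1 − B) = 1.081·(1 − 0.019401) = 1.081·0.980599 = 1.0600 E

Final: 1.0600 Erlangs


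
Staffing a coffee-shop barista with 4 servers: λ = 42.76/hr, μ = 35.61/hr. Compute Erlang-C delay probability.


a = λ/μ = 1.2008; ρ = a/4 = 0.3002
P₀ = 0.299932 (from M/M/c formula)
C(c,a) = [a^c/(c!(1−ρ))]·P₀ = [2.07904/(24·0.6998)]·0.299932
= 0.12379·0.299932 = 0.037128

Final: 0.037128


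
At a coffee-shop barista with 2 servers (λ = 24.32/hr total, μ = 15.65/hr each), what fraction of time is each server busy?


ρ = λ/(cμ) = 24.32/(2·15.65) = 24.32/31.30 = 0.7770

Final: 0.7770


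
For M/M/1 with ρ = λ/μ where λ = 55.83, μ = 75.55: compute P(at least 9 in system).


ρ = 55.83/75.55 = 0.7390
P(N ≥ n) = ρ^n = 0.7390^9 = 0.065720

Final: 0.065720


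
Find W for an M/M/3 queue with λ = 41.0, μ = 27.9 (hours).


a = 1.4695; ρ = 0.4898; P₀ = 0.218051
Lq = P₀·a^c·ρ/(c!(1−ρ)²) = 0.21707
Wq = Lq/λ = 0.21707/41.0 = 0.005294 hr
W = Wq + 1/μ = 0.005294 + 0.03584 = 0.04114 hr

Final: 0.04114 hr


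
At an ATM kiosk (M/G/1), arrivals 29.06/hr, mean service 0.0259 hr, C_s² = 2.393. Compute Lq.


ρ = λ·E[S] = 29.06·0.0259 = 0.7527
Lq = ρ²(1+C_s²)/(2(1−ρ)) = 0.5665·(1+2.393)/(2·0.2473)
= 0.5665·3.3930/0.4947 = 3.88544

Final: 3.88544


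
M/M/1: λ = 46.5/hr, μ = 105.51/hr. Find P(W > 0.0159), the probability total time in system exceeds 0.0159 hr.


W ~ Exponential(μ−λ) for M/M/1.
μ − λ = 105.51 − 46.5 = 59.0100
P(W > t) = e^{−(μ−λ)t} = e^{−0.9383} = 0.391309

Final: 0.391309


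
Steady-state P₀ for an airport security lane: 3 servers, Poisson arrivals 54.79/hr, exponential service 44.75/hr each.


a = λ/μ = 54.79/44.75 = 1.2244; ρ = a/c = 0.4081
Σ_{k=0}^{2} a^k/k! (terms k=0..2) = 1.00000 + 1.22436 + 0.74953 = 2.97388
Tail: a^3/(3!(1−ρ)) = 1.83537/(6·0.5919) = 0.51682
P₀ = 1/(2.97388 + 0.51682) = 1/3.49070 = 0.286475

Final: 0.286475


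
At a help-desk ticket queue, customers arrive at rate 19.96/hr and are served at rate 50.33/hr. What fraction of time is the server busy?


ρ = λ/μ = 19.96/50.33 = 0.3966

Final: 0.3966


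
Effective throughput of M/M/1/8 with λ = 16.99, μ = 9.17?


ρ = 1.8528; P_K = (1−ρ)ρ^8/(1−ρ^9) = 0.462067
λ_eff = λ(1 − P_K) = 16.99·(1 − 0.462067) = 16.99·0.537933 = 9.1395 /hr

Final: 9.1395 /hr


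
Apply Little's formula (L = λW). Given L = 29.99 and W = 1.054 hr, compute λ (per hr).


λ = L/W = 29.99/1.054 = 28.4535 /hr

Final: 28.4535 /hr


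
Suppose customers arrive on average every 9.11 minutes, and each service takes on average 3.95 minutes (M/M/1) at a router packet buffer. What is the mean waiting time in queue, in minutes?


λ = 60/9.11 = 6.5862 /hr
μ = 60/3.95 = 15.1899 /hr
ρ = λ/μ = 6.5862/15.1899 = 0.4336
Wq = ρ/(μ−λ) = 0.4336/(15.1899−6.5862) = 0.05040 hr
In minutes: 0.05040·60 = 3.024 min

Final: 3.024 min


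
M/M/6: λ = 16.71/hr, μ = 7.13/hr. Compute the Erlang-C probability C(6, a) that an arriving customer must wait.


a = λ/μ = 2.3436; ρ = a/6 = 0.3906
P₀ = 0.095610 (from M/M/c formula)
C(c,a) = [a^c/(c!(1−ρ))]·P₀ = [165.69962/(720·0.6094)]·0.095610
= 0.37765·0.095610 = 0.036107

Final: 0.036107


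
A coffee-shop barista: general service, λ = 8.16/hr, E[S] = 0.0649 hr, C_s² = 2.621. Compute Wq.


ρ = λ·E[S] = 8.16·0.0649 = 0.5296
E[S²] = E[S]²(1+C_s²) = 0.0649²·(1+2.621) = 0.015252
Wq = λ·E[S²]/(2(1−ρ)) = 8.16·0.015252/(2·0.4704) = 0.13228 hr

Final: 0.13228 hr


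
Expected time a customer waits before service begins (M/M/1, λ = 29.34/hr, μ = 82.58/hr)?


ρ = 29.34/82.58 = 0.3553
Wq = ρ/(μ−λ) = 0.3553/(82.58 − 29.34) = 0.3553/53.24 = 0.006673 hr

Final: 0.006673 hr


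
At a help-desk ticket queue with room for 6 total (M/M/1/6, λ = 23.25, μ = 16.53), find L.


ρ = 23.25/16.53 = 1.4065
L = ρ[1 − (K+1)ρ^K + Kρ^(K+1)] / [(1−ρ)(1−ρ^(K+1))]
Numerator: 1.4065·(1 − 7·7.742846 + 6·10.890573) = 17.080262
Denominator: (-0.4065)·(-9.890573) = 4.020850
L = 17.080262/4.020850 = 4.2479

Final: 4.2479


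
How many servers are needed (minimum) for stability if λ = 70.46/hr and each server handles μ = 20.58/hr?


Stability requires cμ > λ ⇔ c > λ/μ.
λ/μ = 70.46/20.58 = 3.4237
Minimum integer c = ⌊3.4237⌋ + 1 = 4
Check: 4·20.58 = 82.32 > 70.46, while 3·20.58 = 61.74 ≤ 70.46

Final: 4 servers


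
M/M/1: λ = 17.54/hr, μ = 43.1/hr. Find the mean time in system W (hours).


W = 1/(μ−λ) = 1/(43.1 − 17.54) = 1/25.56 = 0.03912 hr

Final: 0.03912 hr


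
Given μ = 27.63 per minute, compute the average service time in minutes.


Mean service time = 1/μ = 1/27.63 minute = 0.03619 minute
In minutes: 0.03619 × 1 = 0.03619 min

Final: 0.03619 min


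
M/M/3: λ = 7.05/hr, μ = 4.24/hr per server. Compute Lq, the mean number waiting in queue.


a = λ/μ = 1.6627; ρ = a/3 = 0.5542
P₀ = 0.173495
Lq = P₀·a^c·ρ / (c!·(1−ρ)²) = 0.173495·4.59695·0.5542/(6·0.19870)
= 0.37078

Final: 0.37078


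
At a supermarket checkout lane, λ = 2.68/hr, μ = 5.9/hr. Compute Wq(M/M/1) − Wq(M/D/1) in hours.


ρ = 2.68/5.9 = 0.4542
Wq(M/M/1) = ρ/(μ−λ) = 0.4542/3.22 = 0.14107 hr
Wq(M/D/1) = ρ/(2(μ−λ)) = 0.07053 hr
Savings = 0.14107 − 0.07053 = 0.07053 hr

Final: 0.07053 hr


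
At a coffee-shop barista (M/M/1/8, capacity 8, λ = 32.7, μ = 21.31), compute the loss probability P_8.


ρ = λ/μ = 32.7/21.31 = 1.5345
P_K = (1−ρ)ρ^K/(1−ρ^(K+1)) = (-0.5345·30.740747)/(1 − 47.171396)
= -16.430648/-46.171396 = 0.355862

Final: 0.355862


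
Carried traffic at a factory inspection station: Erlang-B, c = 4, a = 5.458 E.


B(4,5.458) = 0.432836 (Erlang-B)
Carried load = a(1 − B) = 5.458·(1 − 0.432836) = 5.458·0.567164 = 3.0956 E

Final: 3.0956 Erlangs


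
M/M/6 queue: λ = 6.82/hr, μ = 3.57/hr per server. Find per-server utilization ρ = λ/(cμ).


ρ = λ/(cμ) = 6.82/(6·3.57) = 6.82/21.42 = 0.3184

Final: 0.3184


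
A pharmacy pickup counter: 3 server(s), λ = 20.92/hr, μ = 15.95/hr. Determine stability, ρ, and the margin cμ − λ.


Total capacity cμ = 3·15.95 = 47.85/hr
ρ = λ/(cμ) = 20.92/47.85 = 0.4372
Stable ⇔ ρ < 1: YES
Spare capacity = cμ − λ = 47.85 − 20.92 = 26.93/hr

Final: ρ = 0.4372; stable; margin = 26.93/hr


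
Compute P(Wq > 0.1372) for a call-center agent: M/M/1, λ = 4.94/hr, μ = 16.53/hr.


ρ = 4.94/16.53 = 0.2989
P(Wq > t) = ρ·e^{−(μ−λ)t} = 0.2989·e^{−1.5901}
= 0.2989·0.203895 = 0.060934

Final: 0.060934


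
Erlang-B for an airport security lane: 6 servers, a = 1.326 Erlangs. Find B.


B(c,a) = (a^c/c!) / Σ_{k=0}^{c} a^k/k!
a^6/6! = 0.007550
Σ terms (k=0..6): 1.00000 + 1.32600 + 0.87914 + 0.38858 + 0.12881 + 0.03416 + 0.007550 = 3.764242
B = 0.007550/3.764242 = 0.002006

Final: 0.002006


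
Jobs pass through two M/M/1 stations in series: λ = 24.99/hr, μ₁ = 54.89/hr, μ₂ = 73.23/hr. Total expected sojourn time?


Each node sees arrival rate λ = 24.99/hr (tandem ⇒ throughput preserved).
W₁ = 1/(μ₁−λ) = 1/(54.89−24.99) = 0.03344 hr
W₂ = 1/(μ₂−λ) = 1/(73.23−24.99) = 0.02073 hr
W_total = W₁ + W₂ = 0.03344 + 0.02073 = 0.05417 hr

Final: 0.05417 hr


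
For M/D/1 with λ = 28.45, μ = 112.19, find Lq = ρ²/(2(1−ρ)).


ρ = 28.45/112.19 = 0.2536
M/D/1: Lq = ρ²/(2(1−ρ)) = 0.06431/(2·0.7464) = 0.04308

Final: 0.04308


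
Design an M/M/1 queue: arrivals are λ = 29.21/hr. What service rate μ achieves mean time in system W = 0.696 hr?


W = 1/(μ−λ) ⇒ μ − λ = 1/W = 1/0.696 = 1.4368
μ = λ + 1/W = 29.21 + 1.4368 = 30.6468 per hr

Final: 30.6468 /hr


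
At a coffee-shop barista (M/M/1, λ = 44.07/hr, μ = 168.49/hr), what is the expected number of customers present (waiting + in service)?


ρ = λ/μ = 44.07/168.49 = 0.2616
L = ρ/(1−ρ) = 0.2616/(1 − 0.2616) = 0.2616/0.7384 = 0.3542

Final: 0.3542


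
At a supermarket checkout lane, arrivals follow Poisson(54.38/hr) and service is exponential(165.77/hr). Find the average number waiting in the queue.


ρ = 54.38/165.77 = 0.3280
Lq = ρ²/(1−ρ) = 0.1076/0.6720 = 0.1601

Final: 0.1601


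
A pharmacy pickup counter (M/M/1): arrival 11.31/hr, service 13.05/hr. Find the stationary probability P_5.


ρ = 11.31/13.05 = 0.8667
P_n = (1−ρ)·ρ^n = (1 − 0.8667)·0.8667^5 = 0.1333·0.488946 = 0.065193

Final: 0.065193


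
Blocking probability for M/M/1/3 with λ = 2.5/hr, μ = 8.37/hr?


ρ = λ/μ = 2.5/8.37 = 0.2987
P_K = (1−ρ)ρ^K/(1−ρ^(K+1)) = (0.7013·0.026647)/(1 − 0.007959)
= 0.018688/0.992041 = 0.018838

Final: 0.018838


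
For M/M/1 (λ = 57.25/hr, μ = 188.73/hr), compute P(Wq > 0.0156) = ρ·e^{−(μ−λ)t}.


ρ = 57.25/188.73 = 0.3033
P(Wq > t) = ρ·e^{−(μ−λ)t} = 0.3033·e^{−2.0511}
= 0.3033·0.128595 = 0.039008

Final: 0.039008


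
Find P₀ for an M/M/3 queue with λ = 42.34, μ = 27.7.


a = λ/μ = 42.34/27.7 = 1.5285; ρ = a/c = 0.5095
Σ_{k=0}^{2} a^k/k! (terms k=0..2) = 1.00000 + 1.52852 + 1.16819 = 3.69671
Tail: a^3/(3!(1−ρ)) = 3.57119/(6·0.4905) = 1.21347
P₀ = 1/(3.69671 + 1.21347) = 1/4.91018 = 0.203659

Final: 0.203659


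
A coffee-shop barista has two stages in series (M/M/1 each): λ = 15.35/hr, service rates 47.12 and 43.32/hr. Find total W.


Each node sees arrival rate λ = 15.35/hr (tandem ⇒ throughput preserved).
W₁ = 1/(μ₁−λ) = 1/(47.12−15.35) = 0.03148 hr
W₂ = 1/(μ₂−λ) = 1/(43.32−15.35) = 0.03575 hr
W_total = W₁ + W₂ = 0.03148 + 0.03575 = 0.06723 hr

Final: 0.06723 hr


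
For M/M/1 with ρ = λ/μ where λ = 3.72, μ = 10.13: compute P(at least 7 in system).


ρ = 3.72/10.13 = 0.3672
P(N ≥ n) = ρ^n = 0.3672^7 = 0.0009006

Final: 0.0009006


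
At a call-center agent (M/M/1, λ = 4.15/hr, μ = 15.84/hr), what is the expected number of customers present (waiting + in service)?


ρ = λ/μ = 4.15/15.84 = 0.2620
L = ρ/(1−ρ) = 0.2620/(1 − 0.2620) = 0.2620/0.7380 = 0.3550

Final: 0.3550


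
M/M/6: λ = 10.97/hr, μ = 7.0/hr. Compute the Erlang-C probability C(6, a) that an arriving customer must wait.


a = λ/μ = 1.5671; ρ = a/6 = 0.2612
P₀ = 0.208572 (from M/M/c formula)
C(c,a) = [a^c/(c!(1−ρ))]·P₀ = [14.81329/(720·0.7388)]·0.208572
= 0.02785·0.208572 = 0.005808

Final: 0.005808


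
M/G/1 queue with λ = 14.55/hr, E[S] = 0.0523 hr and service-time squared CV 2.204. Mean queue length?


ρ = λ·E[S] = 14.55·0.0523 = 0.7610
Lq = ρ²(1+C_s²)/(2(1−ρ)) = 0.5791·(1+2.204)/(2·0.2390)
= 0.5791·3.2040/0.4781 = 3.88088

Final: 3.88088


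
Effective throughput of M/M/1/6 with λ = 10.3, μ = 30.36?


ρ = 0.3393; P_K = (1−ρ)ρ^6/(1−ρ^7) = 0.001008
λ_eff = λ(1 − P_K) = 10.3·(1 − 0.001008) = 10.3·0.998992 = 10.2896 /hr

Final: 10.2896 /hr


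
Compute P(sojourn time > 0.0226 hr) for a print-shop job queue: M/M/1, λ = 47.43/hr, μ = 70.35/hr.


W ~ Exponential(μ−λ) for M/M/1.
μ − λ = 70.35 − 47.43 = 22.9200
P(W > t) = e^{−(μ−λ)t} = e^{−0.5180} = 0.595716

Final: 0.595716


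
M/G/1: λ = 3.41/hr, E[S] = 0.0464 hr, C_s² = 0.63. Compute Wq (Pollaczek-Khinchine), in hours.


ρ = λ·E[S] = 3.41·0.0464 = 0.1582
E[S²] = E[S]²(1+C_s²) = 0.0464²·(1+0.63) = 0.003509
Wq = λ·E[S²]/(2(1−ρ)) = 3.41·0.003509/(2·0.8418) = 0.007108 hr

Final: 0.007108 hr


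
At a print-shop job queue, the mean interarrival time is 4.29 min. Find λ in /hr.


λ = 1/(interarrival time) in consistent units.
1 hour = 60 min, so λ = 60/4.29 = 13.9860 per hour

Final: 13.9860 /hr


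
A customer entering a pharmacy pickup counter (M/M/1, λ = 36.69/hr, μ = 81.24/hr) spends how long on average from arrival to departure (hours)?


W = 1/(μ−λ) = 1/(81.24 − 36.69) = 1/44.55 = 0.02245 hr

Final: 0.02245 hr


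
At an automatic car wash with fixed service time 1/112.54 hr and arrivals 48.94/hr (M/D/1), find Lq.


ρ = 48.94/112.54 = 0.4349
M/D/1: Lq = ρ²/(2(1−ρ)) = 0.1891/(2·0.5651) = 0.16731

Final: 0.16731


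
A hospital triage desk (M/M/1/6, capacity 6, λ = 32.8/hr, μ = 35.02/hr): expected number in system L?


ρ = 32.8/35.02 = 0.9366
L = ρ[1 − (K+1)ρ^K + Kρ^(K+1)] / [(1−ρ)(1−ρ^(K+1))]
Numerator: 0.9366·(1 − 7·0.675066 + 6·0.632272) = 0.063848
Denominator: (0.06339)·(0.367728) = 0.023311
L = 0.063848/0.023311 = 2.7390

Final: 2.7390


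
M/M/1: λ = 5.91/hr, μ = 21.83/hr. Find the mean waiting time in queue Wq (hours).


ρ = 5.91/21.83 = 0.2707
Wq = ρ/(μ−λ) = 0.2707/(21.83 − 5.91) = 0.2707/15.92 = 0.01701 hr

Final: 0.01701 hr


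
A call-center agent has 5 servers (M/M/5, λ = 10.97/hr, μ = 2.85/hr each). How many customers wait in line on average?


a = λ/μ = 3.8491; ρ = a/5 = 0.7698
P₀ = 0.016261
Lq = P₀·a^c·ρ / (c!·(1−ρ)²) = 0.016261·844.90686·0.7698/(120·0.05298)
= 1.66360

Final: 1.66360


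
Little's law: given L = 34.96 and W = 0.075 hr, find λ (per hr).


λ = L/W = 34.96/0.075 = 466.1333 /hr

Final: 466.1333 /hr


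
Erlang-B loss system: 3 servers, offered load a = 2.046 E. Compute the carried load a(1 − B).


B(3,2.046) = 0.217385 (Erlang-B)
Carried load = a(1 − B) = 2.046·(1 − 0.217385) = 2.046·0.782615 = 1.6012 E

Final: 1.6012 Erlangs


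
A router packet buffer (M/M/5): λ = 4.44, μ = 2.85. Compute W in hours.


a = 1.5579; ρ = 0.3116; P₀ = 0.210167
Lq = P₀·a^c·ρ/(c!(1−ρ)²) = 0.01057
Wq = Lq/λ = 0.01057/4.44 = 0.002380 hr
W = Wq + 1/μ = 0.002380 + 0.35088 = 0.35326 hr

Final: 0.35326 hr


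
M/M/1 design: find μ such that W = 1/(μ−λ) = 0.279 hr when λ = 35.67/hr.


W = 1/(μ−λ) ⇒ μ − λ = 1/W = 1/0.279 = 3.5842
μ = λ + 1/W = 35.67 + 3.5842 = 39.2542 per hr

Final: 39.2542 /hr


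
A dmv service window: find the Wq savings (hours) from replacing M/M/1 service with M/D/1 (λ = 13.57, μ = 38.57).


ρ = 13.57/38.57 = 0.3518
Wq(M/M/1) = ρ/(μ−λ) = 0.3518/25.00 = 0.01407 hr
Wq(M/D/1) = ρ/(2(μ−λ)) = 0.007037 hr
Savings = 0.01407 − 0.007037 = 0.007037 hr

Final: 0.007037 hr


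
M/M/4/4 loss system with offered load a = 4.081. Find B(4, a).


B(c,a) = (a^c/c!) / Σ_{k=0}^{c} a^k/k!
a^4/4! = 11.557267
Σ terms (k=0..4): 1.00000 + 4.08100 + 8.32728 + 11.32788 + 11.55727 = 36.293424
B = 11.557267/36.293424 = 0.318440

Final: 0.318440


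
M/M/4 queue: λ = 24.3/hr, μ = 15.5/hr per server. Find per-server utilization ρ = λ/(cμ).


ρ = λ/(cμ) = 24.3/(4·15.5) = 24.3/62.00 = 0.3919

Final: 0.3919


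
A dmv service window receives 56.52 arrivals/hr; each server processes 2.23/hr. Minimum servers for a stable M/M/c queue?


Stability requires cμ > λ ⇔ c > λ/μ.
λ/μ = 56.52/2.23 = 25.3453
Minimum integer c = ⌊25.3453⌋ + 1 = 26
Check: 26·2.23 = 57.98 > 56.52, while 25·2.23 = 55.75 ≤ 56.52

Final: 26 servers


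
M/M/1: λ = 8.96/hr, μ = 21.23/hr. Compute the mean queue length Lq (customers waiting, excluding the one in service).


ρ = 8.96/21.23 = 0.4220
Lq = ρ²/(1−ρ) = 0.1781/0.5780 = 0.3082

Final: 0.3082


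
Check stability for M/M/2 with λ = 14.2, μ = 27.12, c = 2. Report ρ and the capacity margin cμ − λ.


Total capacity cμ = 2·27.12 = 54.24/hr
ρ = λ/(cμ) = 14.2/54.24 = 0.2618
Stable ⇔ ρ < 1: YES
Spare capacity = cμ − λ = 54.24 − 14.2 = 40.04/hr

Final: ρ = 0.2618; stable; margin = 40.04/hr


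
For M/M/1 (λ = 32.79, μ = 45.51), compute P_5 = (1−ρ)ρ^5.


ρ = 32.79/45.51 = 0.7205
P_n = (1−ρ)·ρ^n = (1 − 0.7205)·0.7205^5 = 0.2795·0.194166 = 0.054269

Final: 0.054269


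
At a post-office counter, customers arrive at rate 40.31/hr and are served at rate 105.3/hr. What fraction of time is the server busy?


ρ = λ/μ = 40.31/105.3 = 0.3828

Final: 0.3828


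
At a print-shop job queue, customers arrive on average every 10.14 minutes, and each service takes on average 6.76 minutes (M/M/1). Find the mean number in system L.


λ = 60/10.14 = 5.9172 /hr
μ = 60/6.76 = 8.8757 /hr
ρ = λ/μ = 5.9172/8.8757 = 0.6667
L = ρ/(1−ρ) = 0.6667/0.3333 = 2.0000

Final: 2.0000


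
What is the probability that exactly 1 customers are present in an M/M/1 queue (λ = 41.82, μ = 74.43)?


ρ = 41.82/74.43 = 0.5619
P_n = (1−ρ)·ρ^n = (1 − 0.5619)·0.5619^1 = 0.4381·0.561870 = 0.246172

Final: 0.246172


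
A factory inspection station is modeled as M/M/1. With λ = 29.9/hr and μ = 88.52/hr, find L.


ρ = λ/μ = 29.9/88.52 = 0.3378
L = ρ/(1−ρ) = 0.3378/(1 − 0.3378) = 0.3378/0.6622 = 0.5101

Final: 0.5101


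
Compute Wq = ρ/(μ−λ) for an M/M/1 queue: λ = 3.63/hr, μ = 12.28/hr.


ρ = 3.63/12.28 = 0.2956
Wq = ρ/(μ−λ) = 0.2956/(12.28 − 3.63) = 0.2956/8.65 = 0.03417 hr

Final: 0.03417 hr


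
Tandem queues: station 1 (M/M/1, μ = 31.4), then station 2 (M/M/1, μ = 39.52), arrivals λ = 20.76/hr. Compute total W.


Each node sees arrival rate λ = 20.76/hr (tandem ⇒ throughput preserved).
W₁ = 1/(μ₁−λ) = 1/(31.4−20.76) = 0.09398 hr
W₂ = 1/(μ₂−λ) = 1/(39.52−20.76) = 0.05330 hr
W_total = W₁ + W₂ = 0.09398 + 0.05330 = 0.14729 hr

Final: 0.14729 hr


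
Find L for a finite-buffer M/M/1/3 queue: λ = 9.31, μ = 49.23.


ρ = 9.31/49.23 = 0.1891
L = ρ[1 − (K+1)ρ^K + Kρ^(K+1)] / [(1−ρ)(1−ρ^(K+1))]
Numerator: 0.1891·(1 − 4·0.006763 + 3·0.001279) = 0.184722
Denominator: (0.8109)·(0.998721) = 0.809851
L = 0.184722/0.809851 = 0.2281

Final: 0.2281


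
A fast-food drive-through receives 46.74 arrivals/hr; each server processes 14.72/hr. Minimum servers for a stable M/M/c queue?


Stability requires cμ > λ ⇔ c > λ/μ.
λ/μ = 46.74/14.72 = 3.1753
Minimum integer c = ⌊3.1753⌋ + 1 = 4
Check: 4·14.72 = 58.88 > 46.74, while 3·14.72 = 44.16 ≤ 46.74

Final: 4 servers


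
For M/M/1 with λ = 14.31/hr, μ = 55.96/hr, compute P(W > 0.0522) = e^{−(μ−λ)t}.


W ~ Exponential(μ−λ) for M/M/1.
μ − λ = 55.96 − 14.31 = 41.6500
P(W > t) = e^{−(μ−λ)t} = e^{−2.1741} = 0.113707

Final: 0.113707


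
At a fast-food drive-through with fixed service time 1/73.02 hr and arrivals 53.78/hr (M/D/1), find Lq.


ρ = 53.78/73.02 = 0.7365
M/D/1: Lq = ρ²/(2(1−ρ)) = 0.5424/(2·0.2635) = 1.02935

Final: 1.02935


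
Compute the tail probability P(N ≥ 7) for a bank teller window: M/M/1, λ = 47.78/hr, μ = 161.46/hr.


ρ = 47.78/161.46 = 0.2959
P(N ≥ n) = ρ^n = 0.2959^7 = 0.0001987

Final: 0.0001987


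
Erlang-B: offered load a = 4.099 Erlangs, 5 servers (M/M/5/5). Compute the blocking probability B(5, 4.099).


B(c,a) = (a^c/c!) / Σ_{k=0}^{c} a^k/k!
a^5/5! = 9.642915
Σ terms (k=0..5): 1.00000 + 4.09900 + 8.40090 + 11.47843 + 11.76252 + 9.64292 = 46.383768
B = 9.642915/46.383768 = 0.207894

Final: 0.207894


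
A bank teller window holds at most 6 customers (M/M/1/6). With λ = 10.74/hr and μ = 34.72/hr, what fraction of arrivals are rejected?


ρ = λ/μ = 10.74/34.72 = 0.3093
P_K = (1−ρ)ρ^K/(1−ρ^(K+1)) = (0.6907·0.0008761)/(1 − 0.0002710)
= 0.0006051/0.999729 = 0.0006052

Final: 0.0006052


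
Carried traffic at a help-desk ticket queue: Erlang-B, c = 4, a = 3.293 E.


B(4,3.293) = 0.238236 (Erlang-B)
Carried load = a(1 − B) = 3.293·(1 − 0.238236) = 3.293·0.761764 = 2.5085 E

Final: 2.5085 Erlangs


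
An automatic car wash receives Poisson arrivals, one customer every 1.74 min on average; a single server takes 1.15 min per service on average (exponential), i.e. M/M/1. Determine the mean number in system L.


λ = 60/1.74 = 34.4828 /hr
μ = 60/1.15 = 52.1739 /hr
ρ = λ/μ = 34.4828/52.1739 = 0.6609
L = ρ/(1−ρ) = 0.6609/0.3391 = 1.9492

Final: 1.9492


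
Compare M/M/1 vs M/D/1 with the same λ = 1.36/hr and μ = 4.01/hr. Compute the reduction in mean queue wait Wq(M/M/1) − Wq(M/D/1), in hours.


ρ = 1.36/4.01 = 0.3392
Wq(M/M/1) = ρ/(μ−λ) = 0.3392/2.65 = 0.12798 hr
Wq(M/D/1) = ρ/(2(μ−λ)) = 0.06399 hr
Savings = 0.12798 − 0.06399 = 0.06399 hr

Final: 0.06399 hr
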